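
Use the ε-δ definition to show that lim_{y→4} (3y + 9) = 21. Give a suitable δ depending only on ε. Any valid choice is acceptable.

δ = ε/3

Let ε > 0. We need δ > 0 so that 0 < |y − 4| < δ implies |(3y + 9) − 21| < ε.
|(3y + 9) − 21| = |3y - 12| = 3|y − 4|.
Thus it suffices that |y − 4| < ε/3.
Choosing δ = ε/3 gives |(3y + 9) − 21| = 3|y − 4| < ε whenever |y − 4| < δ.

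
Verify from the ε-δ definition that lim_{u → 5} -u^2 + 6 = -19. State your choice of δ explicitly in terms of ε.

Fix ε > 0. We want δ > 0 such that 0 < |u − 5| < δ implies |(-u^2 + 6) + 19| < ε.
(-u^2 + 6) + 19 = -u^2 + 25 = (u − 5)(-u - 5).
So |(-u^2 + 6) + 19| = |u − 5|·|-u - 5|.
Assume first that |u − 5| < 2, so |u| < 7. Then |-u - 5| ≤ 7 + 5 = 12.
Hence |(-u^2 + 6) + 19| ≤ 12|u − 5| < ε provided |u − 5| < ε/12.
Choosing δ = min(2, ε/12) ensures both conditions, hence |(-u^2 + 6) + 19| < ε.

δ = min(2, ε/12)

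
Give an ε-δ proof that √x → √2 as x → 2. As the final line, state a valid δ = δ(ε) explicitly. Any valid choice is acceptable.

δ = min(2, √2·ε)

Suppose ε > 0. We want δ > 0 such that 0 < |x − 2| < δ implies |√x − √2| < ε.
Multiplying by the conjugate, |√x − √2| = |x − 2|/(√x + √2).
Restrict δ ≤ 2 so that |x − 2| < 2 forces x > 0, and then √x + √2 > √2.
Hence |√x − √2| < |x − 2|/√2, which is < ε once |x − 2| < √2·ε.
Take δ = min(2, √2·ε). If 0 < |x − 2| < δ then x > 0 and |√x − √2| < |x − 2|/√2 < ε.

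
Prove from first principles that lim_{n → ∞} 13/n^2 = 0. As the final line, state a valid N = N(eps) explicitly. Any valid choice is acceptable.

N = (13/eps)^{1/2}

Suppose eps > 0. For n ≥ 1, |13/n^2 − 0| = 13/n^2.
13/n^2 < eps ⇔ n^2 > 13/eps ⇔ n > (13/eps)^{1/2}.
Take N = (13/eps)^{1/2}. Then n > N implies 13/n^2 < eps.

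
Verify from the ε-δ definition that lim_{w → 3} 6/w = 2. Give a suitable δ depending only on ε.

δ = min(3/2, (3/4)ε)

Let ε > 0 be given. We seek δ > 0 such that 0 < |w − 3| < δ implies |6/w − 2| < ε.
|6/w − 2| = 6·|3 − w|/(3·|w|) = 6|w − 3|/(3|w|).
Restrict δ ≤ 3/2. Then |w − 3| < 3/2 gives |w| > 3/2, so 3|w| > 9/2.
Then |6/w − 2| < 6|w − 3|/(9/2), which is < ε when |w − 3| < (3/4)ε.
Take δ = min(3/2, (3/4)ε). Then 0 < |w − 3| < δ gives both |w − 3| < 3/2 and |w − 3| < (3/4)ε, so |6/w − 2| < ε.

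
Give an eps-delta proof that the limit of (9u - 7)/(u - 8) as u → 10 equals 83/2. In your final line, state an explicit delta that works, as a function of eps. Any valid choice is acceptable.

delta = min(1, (2/65)eps)

Fix eps > 0. We want delta > 0 with 0 < |u − 10| < delta ⇒ |(9u - 7)/(u - 8) − (83/2)| < eps.
Combining over a common denominator, (9u - 7)/(u - 8) − (83/2) = [(9u - 7)·2 − 83·(u - 8)] / [2·(u - 8)] = -65(u − 10) / (2(u - 8)).
So |(9u - 7)/(u - 8) − (83/2)| = 65|u − 10| / (2·|u − 8|).
Require delta ≤ 1, so |u − 8| ≥ |2| − |u − 10| > 2 − 1 = 1.
Hence |(9u - 7)/(u - 8) − (83/2)| < 65|u − 10|/(2·1) = (65/2)|u − 10|, which is < eps once |u − 10| < (2/65)eps.
Take delta = min(1, (2/65)eps). Then 0 < |u − 10| < delta forces both bounds, so |(9u - 7)/(u - 8) − (83/2)| < eps.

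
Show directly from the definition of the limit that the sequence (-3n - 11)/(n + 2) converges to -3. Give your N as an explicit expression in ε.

N = 5/ε

Let ε > 0. For n ≥ 1, |(-3n - 11)/(n + 2) + 3| = |-5|/((n + 2)) = 5/((n + 2)).
Since n + 2 ≥ n for n ≥ 1, this is ≤ 5/(n) = 5/n.
So |(-3n - 11)/(n + 2) + 3| < ε whenever n > 5/ε.
Take N = 5/ε. If n > N then |(-3n - 11)/(n + 2) + 3| ≤ 5/n < ε.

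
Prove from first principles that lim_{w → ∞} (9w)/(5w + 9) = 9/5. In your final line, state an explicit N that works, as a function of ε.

N = (81/25)/ε

Let ε > 0. We seek N > 0 such that w > N implies |(9w)/(5w + 9) − (9/5)| < ε.
(9w)/(5w + 9) − (9/5) = (5(9w) − 9(5w + 9)) / (5(5w + 9)) = -81/(5(5w + 9)).
For w > 0 we have 5w + 9 > 5w, so |(9w)/(5w + 9) − (9/5)| = 81/(5(5w + 9)) < 81/(5·5w) = (81/25)/w.
Thus |(9w)/(5w + 9) − (9/5)| < ε whenever w > (81/25)/ε.
Take N = (81/25)/ε. If w > N then |(9w)/(5w + 9) − (9/5)| < (81/25)/w < ε.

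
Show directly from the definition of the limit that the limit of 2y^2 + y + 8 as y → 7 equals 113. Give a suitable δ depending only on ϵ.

δ = min(1, ϵ/31)

Fix ϵ > 0. We want δ > 0 such that 0 < |y − 7| < δ implies |(2y^2 + y + 8) − 113| < ϵ.
(2y^2 + y + 8) − 113 = 2y^2 + y - 105 = (y − 7)(2y + 15).
So |(2y^2 + y + 8) − 113| = |y − 7|·|2y + 15|.
Assume first that |y − 7| < 1, so |y| < 8. Then |2y + 15| ≤ 2·8 + 15 = 31.
Hence |(2y^2 + y + 8) − 113| ≤ 31|y − 7| < ϵ provided |y − 7| < ϵ/31.
Choosing δ = min(1, ϵ/31) ensures both conditions, hence |(2y^2 + y + 8) − 113| < ϵ.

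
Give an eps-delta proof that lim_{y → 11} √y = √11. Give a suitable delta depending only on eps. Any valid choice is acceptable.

delta = min(11, √11·eps)

Let eps > 0. We want delta > 0 such that 0 < |y − 11| < delta implies |√y − √11| < eps.
Multiplying by the conjugate, |√y − √11| = |y − 11|/(√y + √11).
Restrict delta ≤ 11 so that |y − 11| < 11 forces y > 0, and then √y + √11 > √11.
Hence |√y − √11| < |y − 11|/√11, which is < eps once |y − 11| < √11·eps.
Take delta = min(11, √11·eps). If 0 < |y − 11| < delta then y > 0 and |√y − √11| < |y − 11|/√11 < eps.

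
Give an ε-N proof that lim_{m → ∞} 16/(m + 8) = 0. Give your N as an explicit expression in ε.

N = 16/ε

Fix ε > 0. For m ≥ 1, |16/(m + 8) − 0| = 16/(m + 8) ≤ 16/m.
We need 16/m < ε, i.e. m > 16/ε.
Take N = 16/ε. If m > N then |16/(m + 8)| ≤ 16/m < ε.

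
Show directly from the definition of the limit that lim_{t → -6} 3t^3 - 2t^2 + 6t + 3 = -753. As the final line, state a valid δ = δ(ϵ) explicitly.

Let ϵ > 0 be given. We want δ > 0 such that 0 < |t + 6| < δ implies |(3t^3 - 2t^2 + 6t + 3) + 753| < ϵ.
(3t^3 - 2t^2 + 6t + 3) + 753 = 3t^3 - 2t^2 + 6t + 756 = (t + 6)(3t^2 - 20t + 126).
So |(3t^3 - 2t^2 + 6t + 3) + 753| = |t + 6|·|3t^2 - 20t + 126|.
Require δ ≤ 1. Then |t + 6| < 1 gives |t| < 7, and by the triangle inequality |3t^2 - 20t + 126| ≤ 3·7^2 + 20·7 + 126 = 413.
Hence |(3t^3 - 2t^2 + 6t + 3) + 753| ≤ 413|t + 6| < ϵ provided |t + 6| < ϵ/413.
Choosing δ = min(1, ϵ/413) ensures both conditions, hence |(3t^3 - 2t^2 + 6t + 3) + 753| < ϵ.

δ = min(1, ϵ/413)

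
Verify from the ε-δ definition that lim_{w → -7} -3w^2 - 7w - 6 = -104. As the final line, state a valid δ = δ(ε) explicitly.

Suppose ε > 0. We want δ > 0 such that 0 < |w + 7| < δ implies |(-3w^2 - 7w - 6) + 104| < ε.
(-3w^2 - 7w - 6) + 104 = -3w^2 - 7w + 98 = (w + 7)(-3w + 14).
So |(-3w^2 - 7w - 6) + 104| = |w + 7|·|-3w + 14|.
Require δ ≤ 2. Then |w + 7| < 2 gives |w| < 9, and by the triangle inequality |-3w + 14| ≤ 3·9 + 14 = 41.
Hence |(-3w^2 - 7w - 6) + 104| ≤ 41|w + 7| < ε provided |w + 7| < ε/41.
Take δ = min(2, ε/41). Then 0 < |w + 7| < δ gives both |w + 7| < 2 and |w + 7| < ε/41, so |(-3w^2 - 7w - 6) + 104| < ε.

δ = min(2, ε/41)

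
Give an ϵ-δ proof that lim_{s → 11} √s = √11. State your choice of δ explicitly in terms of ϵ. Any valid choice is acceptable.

Let ϵ > 0. We want δ > 0 such that 0 < |s − 11| < δ implies |√s − √11| < ϵ.
Multiplying by the conjugate, |√s − √11| = |s − 11|/(√s + √11).
Restrict δ ≤ 11 so that |s − 11| < 11 forces s > 0, and then √s + √11 > √11.
Hence |√s − √11| < |s − 11|/√11, which is < ϵ once |s − 11| < √11·ϵ.
Take δ = min(11, √11·ϵ). If 0 < |s − 11| < δ then s > 0 and |√s − √11| < |s − 11|/√11 < ϵ.

δ = min(11, √11·ϵ)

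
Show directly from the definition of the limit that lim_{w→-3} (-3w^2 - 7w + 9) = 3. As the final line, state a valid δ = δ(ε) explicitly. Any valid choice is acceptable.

Suppose ε > 0. We want δ > 0 such that 0 < |w + 3| < δ implies |(-3w^2 - 7w + 9) − 3| < ε.
(-3w^2 - 7w + 9) − 3 = -3w^2 - 7w + 6 = (w + 3)(-3w + 2).
So |(-3w^2 - 7w + 9) − 3| = |w + 3|·|-3w + 2|.
Require δ ≤ 1. Then |w + 3| < 1 gives |w| < 4, and by the triangle inequality |-3w + 2| ≤ 3·4 + 2 = 14.
Hence |(-3w^2 - 7w + 9) − 3| ≤ 14|w + 3| < ε provided |w + 3| < ε/14.
Choosing δ = min(1, ε/14) ensures both conditions, hence |(-3w^2 - 7w + 9) − 3| < ε.

δ = min(1, ε/14)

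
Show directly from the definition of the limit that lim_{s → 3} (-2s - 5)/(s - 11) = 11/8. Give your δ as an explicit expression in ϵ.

Fix ϵ > 0. We want δ > 0 with 0 < |s − 3| < δ ⇒ |(-2s - 5)/(s - 11) − (11/8)| < ϵ.
Combining over a common denominator, (-2s - 5)/(s - 11) − (11/8) = [(-2s - 5)·(-8) − (-11)·(s - 11)] / [(-8)·(s - 11)] = 27(s − 3) / ((-8)(s - 11)).
So |(-2s - 5)/(s - 11) − (11/8)| = 27|s − 3| / (8·|s − 11|).
Require δ ≤ 4, so |s − 11| ≥ |-8| − |s − 3| > 8 − 4 = 4.
Hence |(-2s - 5)/(s - 11) − (11/8)| < 27|s − 3|/(8·4) = (27/32)|s − 3|, which is < ϵ once |s − 3| < (32/27)ϵ.
Take δ = min(4, (32/27)ϵ). Then 0 < |s − 3| < δ forces both bounds, so |(-2s - 5)/(s - 11) − (11/8)| < ϵ.

δ = min(4, (32/27)ϵ)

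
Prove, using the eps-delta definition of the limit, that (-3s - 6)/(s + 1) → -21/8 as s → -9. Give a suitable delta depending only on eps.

delta = min(4, (32/3)eps)

Suppose eps > 0. We want delta > 0 with 0 < |s + 9| < delta ⇒ |(-3s - 6)/(s + 1) + 21/8| < eps.
Combining over a common denominator, (-3s - 6)/(s + 1) + 21/8 = [(-3s - 6)·(-8) − 21·(s + 1)] / [(-8)·(s + 1)] = 3(s + 9) / ((-8)(s + 1)).
So |(-3s - 6)/(s + 1) + 21/8| = 3|s + 9| / (8·|s + 1|).
Require delta ≤ 4, so |s + 1| ≥ |-8| − |s + 9| > 8 − 4 = 4.
Hence |(-3s - 6)/(s + 1) + 21/8| < 3|s + 9|/(8·4) = (3/32)|s + 9|, which is < eps once |s + 9| < (32/3)eps.
Take delta = min(4, (32/3)eps). Then 0 < |s + 9| < delta forces both bounds, so |(-3s - 6)/(s + 1) + 21/8| < eps.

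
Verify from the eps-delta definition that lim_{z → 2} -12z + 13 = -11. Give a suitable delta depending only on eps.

Fix eps > 0. We need delta > 0 so that 0 < |z − 2| < delta implies |(-12z + 13) + 11| < eps.
Since (-12z + 13) + 11 = -12(z − 2), we have |(-12z + 13) + 11| = 12|z − 2|.
Thus it suffices that |z − 2| < eps/12.
Choosing delta = eps/12 gives |(-12z + 13) + 11| = 12|z − 2| < eps whenever |z − 2| < delta.

delta = eps/12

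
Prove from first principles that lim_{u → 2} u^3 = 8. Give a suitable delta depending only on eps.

Let eps > 0 be given. We seek delta > 0 with 0 < |u − 2| < delta ⇒ |u^3 − 8| < eps.
Factor: u^3 − 8 = (u − 2)(u^2 + 2u + 4), so |u^3 − 8| = |u − 2|·|u^2 + 2u + 4|.
Restrict delta ≤ 1. Then |u − 2| < 1 gives |u| < 3, so by the triangle inequality |u^2 + 2u + 4| ≤ 3^2 + 2·3 + 4 = 19.
Hence |u^3 − 8| ≤ 19|u − 2|, which is < eps once |u − 2| < eps/19.
Take delta = min(1, eps/19). If 0 < |u − 2| < delta then both bounds hold and |u^3 − 8| ≤ 19|u − 2| < 19·(eps/19) = eps.

delta = min(1, eps/19)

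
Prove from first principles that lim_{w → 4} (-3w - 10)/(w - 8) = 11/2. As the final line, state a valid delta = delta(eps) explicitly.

Fix eps > 0. We want delta > 0 with 0 < |w − 4| < delta ⇒ |(-3w - 10)/(w - 8) − (11/2)| < eps.
Combining over a common denominator, (-3w - 10)/(w - 8) − (11/2) = [(-3w - 10)·(-4) − (-22)·(w - 8)] / [(-4)·(w - 8)] = 34(w − 4) / ((-4)(w - 8)).
So |(-3w - 10)/(w - 8) − (11/2)| = 34|w − 4| / (4·|w − 8|).
Restrict delta ≤ 2. Then |w − 4| < 2 gives |w − 8| = |(w − 4) + (-4)| ≥ 4 − 2 = 2.
Hence |(-3w - 10)/(w - 8) − (11/2)| < 34|w − 4|/(4·2) = (17/4)|w − 4|, which is < eps once |w − 4| < (4/17)eps.
Take delta = min(2, (4/17)eps). Then 0 < |w − 4| < delta forces both bounds, so |(-3w - 10)/(w - 8) − (11/2)| < eps.

delta = min(2, (4/17)eps)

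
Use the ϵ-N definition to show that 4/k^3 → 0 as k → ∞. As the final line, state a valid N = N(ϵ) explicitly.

N = (4/ϵ)^{1/3}

Fix ϵ > 0. For k ≥ 1, |4/k^3 − 0| = 4/k^3.
4/k^3 < ϵ ⇔ k^3 > 4/ϵ ⇔ k > (4/ϵ)^{1/3}.
Take N = (4/ϵ)^{1/3}. Then k > N implies 4/k^3 < ϵ.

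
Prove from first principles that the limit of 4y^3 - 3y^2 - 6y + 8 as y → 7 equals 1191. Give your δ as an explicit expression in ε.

Fix ε > 0. We want δ > 0 such that 0 < |y − 7| < δ implies |(4y^3 - 3y^2 - 6y + 8) − 1191| < ε.
(4y^3 - 3y^2 - 6y + 8) − 1191 = 4y^3 - 3y^2 - 6y - 1183 = (y − 7)(4y^2 + 25y + 169).
So |(4y^3 - 3y^2 - 6y + 8) − 1191| = |y − 7|·|4y^2 + 25y + 169|.
Require δ ≤ 1. Then |y − 7| < 1 gives |y| < 8, and by the triangle inequality |4y^2 + 25y + 169| ≤ 4·8^2 + 25·8 + 169 = 625.
Hence |(4y^3 - 3y^2 - 6y + 8) − 1191| ≤ 625|y − 7| < ε provided |y − 7| < ε/625.
Take δ = min(1, ε/625). Then 0 < |y − 7| < δ gives both |y − 7| < 1 and |y − 7| < ε/625, so |(4y^3 - 3y^2 - 6y + 8) − 1191| < ε.

δ = min(1, ε/625)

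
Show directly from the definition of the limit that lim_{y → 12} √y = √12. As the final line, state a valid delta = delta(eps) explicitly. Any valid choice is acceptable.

delta = min(12, √12·eps)

Let eps > 0 be given. We want delta > 0 such that 0 < |y − 12| < delta implies |√y − √12| < eps.
Multiplying by the conjugate, |√y − √12| = |y − 12|/(√y + √12).
Restrict delta ≤ 12 so that |y − 12| < 12 forces y > 0, and then √y + √12 > √12.
Hence |√y − √12| < |y − 12|/√12, which is < eps once |y − 12| < √12·eps.
Take delta = min(12, √12·eps). If 0 < |y − 12| < delta then y > 0 and |√y − √12| < |y − 12|/√12 < eps.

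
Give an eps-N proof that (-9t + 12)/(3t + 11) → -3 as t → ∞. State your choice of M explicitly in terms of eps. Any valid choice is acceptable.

M = 15/eps

Let eps > 0 be given. We seek M > 0 such that t > M implies |(-9t + 12)/(3t + 11) + 3| < eps.
(-9t + 12)/(3t + 11) + 3 = (3(-9t + 12) − (-9)(3t + 11)) / (3(3t + 11)) = 135/(3(3t + 11)).
For t > 0 we have 3t + 11 > 3t, so |(-9t + 12)/(3t + 11) + 3| = 135/(3(3t + 11)) < 135/(3·3t) = 15/t.
Thus |(-9t + 12)/(3t + 11) + 3| < eps whenever t > 15/eps.
Take M = 15/eps. If t > M then |(-9t + 12)/(3t + 11) + 3| < 15/t < eps.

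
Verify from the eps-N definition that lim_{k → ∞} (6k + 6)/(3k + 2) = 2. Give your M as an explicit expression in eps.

M = (2/3)/eps

Suppose eps > 0. For k ≥ 1, |(6k + 6)/(3k + 2) − 2| = |6|/(3(3k + 2)) = 6/(3(3k + 2)).
Since 3k + 2 ≥ 3k for k ≥ 1, this is ≤ 6/(3·3k) = (2/3)/k.
So |(6k + 6)/(3k + 2) − 2| < eps whenever k > (2/3)/eps.
Take M = (2/3)/eps. If k > M then |(6k + 6)/(3k + 2) − 2| ≤ (2/3)/k < eps.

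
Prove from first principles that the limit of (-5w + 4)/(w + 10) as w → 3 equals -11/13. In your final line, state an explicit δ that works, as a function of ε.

Let ε > 0. We want δ > 0 with 0 < |w − 3| < δ ⇒ |(-5w + 4)/(w + 10) + 11/13| < ε.
Combining over a common denominator, (-5w + 4)/(w + 10) + 11/13 = [(-5w + 4)·13 − (-11)·(w + 10)] / [13·(w + 10)] = -54(w − 3) / (13(w + 10)).
So |(-5w + 4)/(w + 10) + 11/13| = 54|w − 3| / (13·|w + 10|).
Restrict δ ≤ 13/2. Then |w − 3| < 13/2 gives |w + 10| = |(w − 3) + 13| ≥ 13 − 13/2 = 13/2.
Hence |(-5w + 4)/(w + 10) + 11/13| < 54|w − 3|/(13·(13/2)) = (108/169)|w − 3|, which is < ε once |w − 3| < (169/108)ε.
Take δ = min(13/2, (169/108)ε). Then 0 < |w − 3| < δ forces both bounds, so |(-5w + 4)/(w + 10) + 11/13| < ε.

δ = min(13/2, (169/108)ε)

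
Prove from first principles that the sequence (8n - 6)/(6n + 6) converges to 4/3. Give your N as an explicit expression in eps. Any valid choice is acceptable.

Let eps > 0. For n ≥ 1, |(8n - 6)/(6n + 6) − (4/3)| = |-84|/(6(6n + 6)) = 84/(6(6n + 6)).
Since 6n + 6 ≥ 6n for n ≥ 1, this is ≤ 84/(6·6n) = (7/3)/n.
So |(8n - 6)/(6n + 6) − (4/3)| < eps whenever n > (7/3)/eps.
Take N = (7/3)/eps. If n > N then |(8n - 6)/(6n + 6) − (4/3)| ≤ (7/3)/n < eps.

N = (7/3)/eps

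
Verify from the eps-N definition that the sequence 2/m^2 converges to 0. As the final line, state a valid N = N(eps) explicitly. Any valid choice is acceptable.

Let eps > 0 be given. For m ≥ 1, |2/m^2 − 0| = 2/m^2.
2/m^2 < eps ⇔ m^2 > 2/eps ⇔ m > (2/eps)^{1/2}.
Take N = (2/eps)^{1/2}. Then m > N implies 2/m^2 < eps.

N = (2/eps)^{1/2}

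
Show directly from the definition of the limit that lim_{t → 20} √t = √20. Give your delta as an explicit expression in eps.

delta = min(20, √20·eps)

Let eps > 0. We want delta > 0 such that 0 < |t − 20| < delta implies |√t − √20| < eps.
Multiplying by the conjugate, |√t − √20| = |t − 20|/(√t + √20).
Restrict delta ≤ 20 so that |t − 20| < 20 forces t > 0, and then √t + √20 > √20.
Hence |√t − √20| < |t − 20|/√20, which is < eps once |t − 20| < √20·eps.
Take delta = min(20, √20·eps). If 0 < |t − 20| < delta then t > 0 and |√t − √20| < |t − 20|/√20 < eps.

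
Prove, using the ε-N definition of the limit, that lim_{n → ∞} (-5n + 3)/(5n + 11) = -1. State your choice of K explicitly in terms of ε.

Let ε > 0. For n ≥ 1, |(-5n + 3)/(5n + 11) + 1| = |70|/(5(5n + 11)) = 70/(5(5n + 11)).
Since 5n + 11 ≥ 5n for n ≥ 1, this is ≤ 70/(5·5n) = (14/5)/n.
So |(-5n + 3)/(5n + 11) + 1| < ε whenever n > (14/5)/ε.
Take K = (14/5)/ε. If n > K then |(-5n + 3)/(5n + 11) + 1| ≤ (14/5)/n < ε.

K = (14/5)/ε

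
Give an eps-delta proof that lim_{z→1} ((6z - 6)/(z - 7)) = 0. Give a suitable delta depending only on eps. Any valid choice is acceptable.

Suppose eps > 0. We want delta > 0 with 0 < |z − 1| < delta ⇒ |(6z - 6)/(z - 7) − 0| < eps.
Combining over a common denominator, (6z - 6)/(z - 7) − 0 = [(6z - 6)·(-6) − 0·(z - 7)] / [(-6)·(z - 7)] = -36(z − 1) / ((-6)(z - 7)).
So |(6z - 6)/(z - 7) − 0| = 36|z − 1| / (6·|z − 7|).
Restrict delta ≤ 3. Then |z − 1| < 3 gives |z − 7| = |(z − 1) + (-6)| ≥ 6 − 3 = 3.
Hence |(6z - 6)/(z - 7) − 0| < 36|z − 1|/(6·3) = 2|z − 1|, which is < eps once |z − 1| < (1/2)eps.
Take delta = min(3, (1/2)eps). Then 0 < |z − 1| < delta forces both bounds, so |(6z - 6)/(z - 7) − 0| < eps.

delta = min(3, (1/2)eps)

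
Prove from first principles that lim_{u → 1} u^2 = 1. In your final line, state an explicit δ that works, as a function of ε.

Suppose ε > 0. We seek δ > 0 with 0 < |u − 1| < δ ⇒ |u^2 − 1| < ε.
Factor: u^2 − 1 = (u − 1)(u + 1), so |u^2 − 1| = |u − 1|·|u + 1|.
Impose δ ≤ 2 so that |u| < 3; then |u + 1| ≤ 4.
Hence |u^2 − 1| ≤ 4|u − 1|, which is < ε once |u − 1| < ε/4.
Take δ = min(2, ε/4). If 0 < |u − 1| < δ then both bounds hold and |u^2 − 1| ≤ 4|u − 1| < 4·(ε/4) = ε.

δ = min(2, ε/4)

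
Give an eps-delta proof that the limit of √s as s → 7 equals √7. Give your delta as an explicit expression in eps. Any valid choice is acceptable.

delta = min(7, √7·eps)

Let eps > 0 be given. We want delta > 0 such that 0 < |s − 7| < delta implies |√s − √7| < eps.
Multiplying by the conjugate, |√s − √7| = |s − 7|/(√s + √7).
Restrict delta ≤ 7 so that |s − 7| < 7 forces s > 0, and then √s + √7 > √7.
Hence |√s − √7| < |s − 7|/√7, which is < eps once |s − 7| < √7·eps.
Take delta = min(7, √7·eps). If 0 < |s − 7| < delta then s > 0 and |√s − √7| < |s − 7|/√7 < eps.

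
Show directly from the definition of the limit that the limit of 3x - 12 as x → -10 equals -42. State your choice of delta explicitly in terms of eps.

Let eps > 0. We need delta > 0 so that 0 < |x + 10| < delta implies |(3x - 12) + 42| < eps.
Since (3x - 12) + 42 = 3(x + 10), we have |(3x - 12) + 42| = 3|x + 10|.
So 3|x + 10| < eps exactly when |x + 10| < eps/3.
Take delta = eps/3. If 0 < |x + 10| < delta then |(3x - 12) + 42| = 3|x + 10| < 3·(eps/3) = eps.

delta = eps/3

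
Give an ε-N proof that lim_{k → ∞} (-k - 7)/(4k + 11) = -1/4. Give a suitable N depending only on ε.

Let ε > 0 be given. For k ≥ 1, |(-k - 7)/(4k + 11) + 1/4| = |-17|/(4(4k + 11)) = 17/(4(4k + 11)).
Since 4k + 11 ≥ 4k for k ≥ 1, this is ≤ 17/(4·4k) = (17/16)/k.
So |(-k - 7)/(4k + 11) + 1/4| < ε whenever k > (17/16)/ε.
Take N = (17/16)/ε. If k > N then |(-k - 7)/(4k + 11) + 1/4| ≤ (17/16)/k < ε.

N = (17/16)/ε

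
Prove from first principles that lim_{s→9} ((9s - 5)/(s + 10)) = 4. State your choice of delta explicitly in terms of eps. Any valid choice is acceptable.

Let eps > 0 be given. We want delta > 0 with 0 < |s − 9| < delta ⇒ |(9s - 5)/(s + 10) − 4| < eps.
Combining over a common denominator, (9s - 5)/(s + 10) − 4 = [(9s - 5)·19 − 76·(s + 10)] / [19·(s + 10)] = 95(s − 9) / (19(s + 10)).
So |(9s - 5)/(s + 10) − 4| = 95|s − 9| / (19·|s + 10|).
Restrict delta ≤ 19/2. Then |s − 9| < 19/2 gives |s + 10| = |(s − 9) + 19| ≥ 19 − 19/2 = 19/2.
Hence |(9s - 5)/(s + 10) − 4| < 95|s − 9|/(19·(19/2)) = (10/19)|s − 9|, which is < eps once |s − 9| < (19/10)eps.
Take delta = min(19/2, (19/10)eps). Then 0 < |s − 9| < delta forces both bounds, so |(9s - 5)/(s + 10) − 4| < eps.

delta = min(19/2, (19/10)eps)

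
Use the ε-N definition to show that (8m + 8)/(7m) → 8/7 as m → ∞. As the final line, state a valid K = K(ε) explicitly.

Fix ε > 0. For m ≥ 1, |(8m + 8)/(7m) − (8/7)| = |56|/(7(7m)) = 56/(7(7m)).
Since 7m ≥ 7m for m ≥ 1, this is ≤ 56/(7·7m) = (8/7)/m.
So |(8m + 8)/(7m) − (8/7)| < ε whenever m > (8/7)/ε.
Take K = (8/7)/ε. If m > K then |(8m + 8)/(7m) − (8/7)| ≤ (8/7)/m < ε.

K = (8/7)/ε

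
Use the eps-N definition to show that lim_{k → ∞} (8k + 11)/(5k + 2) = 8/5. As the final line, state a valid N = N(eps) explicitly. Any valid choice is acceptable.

N = (39/25)/eps

Let eps > 0. For k ≥ 1, |(8k + 11)/(5k + 2) − (8/5)| = |39|/(5(5k + 2)) = 39/(5(5k + 2)).
Since 5k + 2 ≥ 5k for k ≥ 1, this is ≤ 39/(5·5k) = (39/25)/k.
So |(8k + 11)/(5k + 2) − (8/5)| < eps whenever k > (39/25)/eps.
Take N = (39/25)/eps. If k > N then |(8k + 11)/(5k + 2) − (8/5)| ≤ (39/25)/k < eps.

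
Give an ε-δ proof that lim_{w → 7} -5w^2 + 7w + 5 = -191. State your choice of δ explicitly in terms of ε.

δ = min(1, ε/68)

Let ε > 0. We want δ > 0 such that 0 < |w − 7| < δ implies |(-5w^2 + 7w + 5) + 191| < ε.
(-5w^2 + 7w + 5) + 191 = -5w^2 + 7w + 196 = (w − 7)(-5w - 28).
So |(-5w^2 + 7w + 5) + 191| = |w − 7|·|-5w - 28|.
Require δ ≤ 1. Then |w − 7| < 1 gives |w| < 8, and by the triangle inequality |-5w - 28| ≤ 5·8 + 28 = 68.
Hence |(-5w^2 + 7w + 5) + 191| ≤ 68|w − 7| < ε provided |w − 7| < ε/68.
Take δ = min(1, ε/68). Then 0 < |w − 7| < δ gives both |w − 7| < 1 and |w − 7| < ε/68, so |(-5w^2 + 7w + 5) + 191| < ε.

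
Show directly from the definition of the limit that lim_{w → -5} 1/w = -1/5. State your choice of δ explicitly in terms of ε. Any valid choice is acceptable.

Fix ε > 0. We seek δ > 0 such that 0 < |w + 5| < δ implies |1/w + 1/5| < ε.
|1/w + 1/5| = |-5 − w|/(5·|w|) = |w + 5|/(5|w|).
Require δ ≤ 5/2 so that |w| > 5 − 5/2 = 5/2, hence 5|w| > 25/2.
Then |1/w + 1/5| < |w + 5|/(25/2), which is < ε when |w + 5| < (25/2)ε.
Take δ = min(5/2, (25/2)ε). Then 0 < |w + 5| < δ gives both |w + 5| < 5/2 and |w + 5| < (25/2)ε, so |1/w + 1/5| < ε.

δ = min(5/2, (25/2)ε)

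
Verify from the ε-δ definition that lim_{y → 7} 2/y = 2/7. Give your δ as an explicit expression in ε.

Suppose ε > 0. We seek δ > 0 such that 0 < |y − 7| < δ implies |2/y − (2/7)| < ε.
|2/y − (2/7)| = 2·|7 − y|/(7·|y|) = 2|y − 7|/(7|y|).
Restrict δ ≤ 7/2. Then |y − 7| < 7/2 gives |y| > 7/2, so 7|y| > 49/2.
Then |2/y − (2/7)| < 2|y − 7|/(49/2), which is < ε when |y − 7| < (49/4)ε.
Take δ = min(7/2, (49/4)ε). Then 0 < |y − 7| < δ gives both |y − 7| < 7/2 and |y − 7| < (49/4)ε, so |2/y − (2/7)| < ε.

δ = min(7/2, (49/4)ε)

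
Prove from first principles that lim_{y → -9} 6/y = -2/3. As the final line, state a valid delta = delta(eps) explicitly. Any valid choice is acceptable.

Let eps > 0. We seek delta > 0 such that 0 < |y + 9| < delta implies |6/y + 2/3| < eps.
|6/y + 2/3| = 6·|-9 − y|/(9·|y|) = 6|y + 9|/(9|y|).
Restrict delta ≤ 9/2. Then |y + 9| < 9/2 gives |y| > 9/2, so 9|y| > 81/2.
Then |6/y + 2/3| < 6|y + 9|/(81/2), which is < eps when |y + 9| < (27/4)eps.
Take delta = min(9/2, (27/4)eps). Then 0 < |y + 9| < delta gives both |y + 9| < 9/2 and |y + 9| < (27/4)eps, so |6/y + 2/3| < eps.

delta = min(9/2, (27/4)eps)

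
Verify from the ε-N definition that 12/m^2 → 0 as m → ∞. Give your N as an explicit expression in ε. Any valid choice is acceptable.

N = (12/ε)^{1/2}

Let ε > 0 be given. For m ≥ 1, |12/m^2 − 0| = 12/m^2.
12/m^2 < ε ⇔ m^2 > 12/ε ⇔ m > (12/ε)^{1/2}.
Take N = (12/ε)^{1/2}. Then m > N implies 12/m^2 < ε.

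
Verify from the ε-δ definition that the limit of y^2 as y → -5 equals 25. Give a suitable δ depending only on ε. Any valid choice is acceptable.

δ = min(2, ε/12)

Suppose ε > 0. We seek δ > 0 with 0 < |y + 5| < δ ⇒ |y^2 − 25| < ε.
Factor: y^2 − 25 = (y + 5)(y - 5), so |y^2 − 25| = |y + 5|·|y - 5|.
Impose δ ≤ 2 so that |y| < 7; then |y - 5| ≤ 12.
Hence |y^2 − 25| ≤ 12|y + 5|, which is < ε once |y + 5| < ε/12.
Take δ = min(2, ε/12). If 0 < |y + 5| < δ then both bounds hold and |y^2 − 25| ≤ 12|y + 5| < 12·(ε/12) = ε.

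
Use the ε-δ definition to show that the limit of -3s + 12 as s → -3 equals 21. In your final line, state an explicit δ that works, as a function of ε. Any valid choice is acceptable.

Let ε > 0. We need δ > 0 so that 0 < |s + 3| < δ implies |(-3s + 12) − 21| < ε.
|(-3s + 12) − 21| = |-3s - 9| = 3|s + 3|.
So 3|s + 3| < ε exactly when |s + 3| < ε/3.
Choosing δ = ε/3 gives |(-3s + 12) − 21| = 3|s + 3| < ε whenever |s + 3| < δ.

δ = ε/3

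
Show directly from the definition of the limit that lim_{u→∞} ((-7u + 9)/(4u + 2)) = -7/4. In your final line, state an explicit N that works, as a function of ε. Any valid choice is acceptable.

Let ε > 0. We seek N > 0 such that u > N implies |(-7u + 9)/(4u + 2) + 7/4| < ε.
(-7u + 9)/(4u + 2) + 7/4 = (4(-7u + 9) − (-7)(4u + 2)) / (4(4u + 2)) = 50/(4(4u + 2)).
For u > 0 we have 4u + 2 > 4u, so |(-7u + 9)/(4u + 2) + 7/4| = 50/(4(4u + 2)) < 50/(4·4u) = (25/8)/u.
Thus |(-7u + 9)/(4u + 2) + 7/4| < ε whenever u > (25/8)/ε.
Take N = (25/8)/ε. If u > N then |(-7u + 9)/(4u + 2) + 7/4| < (25/8)/u < ε.

N = (25/8)/ε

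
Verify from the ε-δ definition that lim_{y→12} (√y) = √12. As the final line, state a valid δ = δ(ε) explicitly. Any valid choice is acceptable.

Suppose ε > 0. We want δ > 0 such that 0 < |y − 12| < δ implies |√y − √12| < ε.
Rationalise: √y − √12 = (y − 12)/(√y + √12), so |√y − √12| = |y − 12|/(√y + √12).
Restrict δ ≤ 12 so that |y − 12| < 12 forces y > 0, and then √y + √12 > √12.
Hence |√y − √12| < |y − 12|/√12, which is < ε once |y − 12| < √12·ε.
Take δ = min(12, √12·ε). If 0 < |y − 12| < δ then y > 0 and |√y − √12| < |y − 12|/√12 < ε.

δ = min(12, √12·ε)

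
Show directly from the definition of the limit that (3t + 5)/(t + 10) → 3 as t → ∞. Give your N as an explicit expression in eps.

N = 25/eps

Let eps > 0. We seek N > 0 such that t > N implies |(3t + 5)/(t + 10) − 3| < eps.
(3t + 5)/(t + 10) − 3 = ((3t + 5) − 3(t + 10)) / ((t + 10)) = -25/((t + 10)).
For t > 0 we have t + 10 > t, so |(3t + 5)/(t + 10) − 3| = 25/((t + 10)) < 25/(t) = 25/t.
Thus |(3t + 5)/(t + 10) − 3| < eps whenever t > 25/eps.
Take N = 25/eps. If t > N then |(3t + 5)/(t + 10) − 3| < 25/t < eps.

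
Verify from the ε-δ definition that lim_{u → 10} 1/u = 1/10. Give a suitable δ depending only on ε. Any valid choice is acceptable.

Let ε > 0. We seek δ > 0 such that 0 < |u − 10| < δ implies |1/u − (1/10)| < ε.
|1/u − (1/10)| = |10 − u|/(10·|u|) = |u − 10|/(10|u|).
Require δ ≤ 5 so that |u| > 10 − 5 = 5, hence 10|u| > 50.
Then |1/u − (1/10)| < |u − 10|/50, which is < ε when |u − 10| < 50ε.
Take δ = min(5, 50ε). Then 0 < |u − 10| < δ gives both |u − 10| < 5 and |u − 10| < 50ε, so |1/u − (1/10)| < ε.

δ = min(5, 50ε)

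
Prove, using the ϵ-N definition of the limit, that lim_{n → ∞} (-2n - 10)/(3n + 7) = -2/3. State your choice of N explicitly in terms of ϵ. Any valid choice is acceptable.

Fix ϵ > 0. For n ≥ 1, |(-2n - 10)/(3n + 7) + 2/3| = |-16|/(3(3n + 7)) = 16/(3(3n + 7)).
Since 3n + 7 ≥ 3n for n ≥ 1, this is ≤ 16/(3·3n) = (16/9)/n.
So |(-2n - 10)/(3n + 7) + 2/3| < ϵ whenever n > (16/9)/ϵ.
Take N = (16/9)/ϵ. If n > N then |(-2n - 10)/(3n + 7) + 2/3| ≤ (16/9)/n < ϵ.

N = (16/9)/ϵ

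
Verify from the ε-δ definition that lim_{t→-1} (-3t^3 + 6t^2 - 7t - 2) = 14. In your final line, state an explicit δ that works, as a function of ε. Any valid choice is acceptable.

Let ε > 0 be given. We want δ > 0 such that 0 < |t + 1| < δ implies |(-3t^3 + 6t^2 - 7t - 2) − 14| < ε.
(-3t^3 + 6t^2 - 7t - 2) − 14 = -3t^3 + 6t^2 - 7t - 16 = (t + 1)(-3t^2 + 9t - 16).
So |(-3t^3 + 6t^2 - 7t - 2) − 14| = |t + 1|·|-3t^2 + 9t - 16|.
Assume first that |t + 1| < 1, so |t| < 2. Then |-3t^2 + 9t - 16| ≤ 3·2^2 + 9·2 + 16 = 46.
Hence |(-3t^3 + 6t^2 - 7t - 2) − 14| ≤ 46|t + 1| < ε provided |t + 1| < ε/46.
Take δ = min(1, ε/46). Then 0 < |t + 1| < δ gives both |t + 1| < 1 and |t + 1| < ε/46, so |(-3t^3 + 6t^2 - 7t - 2) − 14| < ε.

δ = min(1, ε/46)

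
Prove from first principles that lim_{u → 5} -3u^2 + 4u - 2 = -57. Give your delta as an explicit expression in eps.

Let eps > 0 be given. We want delta > 0 such that 0 < |u − 5| < delta implies |(-3u^2 + 4u - 2) + 57| < eps.
(-3u^2 + 4u - 2) + 57 = -3u^2 + 4u + 55 = (u − 5)(-3u - 11).
So |(-3u^2 + 4u - 2) + 57| = |u − 5|·|-3u - 11|.
Require delta ≤ 2. Then |u − 5| < 2 gives |u| < 7, and by the triangle inequality |-3u - 11| ≤ 3·7 + 11 = 32.
Hence |(-3u^2 + 4u - 2) + 57| ≤ 32|u − 5| < eps provided |u − 5| < eps/32.
Take delta = min(2, eps/32). Then 0 < |u − 5| < delta gives both |u − 5| < 2 and |u − 5| < eps/32, so |(-3u^2 + 4u - 2) + 57| < eps.

delta = min(2, eps/32)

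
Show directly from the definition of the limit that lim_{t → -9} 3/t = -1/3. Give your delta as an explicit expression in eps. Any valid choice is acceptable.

Let eps > 0 be given. We seek delta > 0 such that 0 < |t + 9| < delta implies |3/t + 1/3| < eps.
|3/t + 1/3| = 3·|-9 − t|/(9·|t|) = 3|t + 9|/(9|t|).
Require delta ≤ 9/2 so that |t| > 9 − 9/2 = 9/2, hence 9|t| > 81/2.
Then |3/t + 1/3| < 3|t + 9|/(81/2), which is < eps when |t + 9| < (27/2)eps.
Take delta = min(9/2, (27/2)eps). Then 0 < |t + 9| < delta gives both |t + 9| < 9/2 and |t + 9| < (27/2)eps, so |3/t + 1/3| < eps.

delta = min(9/2, (27/2)eps)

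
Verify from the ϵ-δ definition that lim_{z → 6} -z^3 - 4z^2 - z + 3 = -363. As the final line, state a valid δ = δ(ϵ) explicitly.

δ = min(1, ϵ/180)

Let ϵ > 0 be given. We want δ > 0 such that 0 < |z − 6| < δ implies |(-z^3 - 4z^2 - z + 3) + 363| < ϵ.
(-z^3 - 4z^2 - z + 3) + 363 = -z^3 - 4z^2 - z + 366 = (z − 6)(-z^2 - 10z - 61).
So |(-z^3 - 4z^2 - z + 3) + 363| = |z − 6|·|-z^2 - 10z - 61|.
Require δ ≤ 1. Then |z − 6| < 1 gives |z| < 7, and by the triangle inequality |-z^2 - 10z - 61| ≤ 7^2 + 10·7 + 61 = 180.
Hence |(-z^3 - 4z^2 - z + 3) + 363| ≤ 180|z − 6| < ϵ provided |z − 6| < ϵ/180.
Take δ = min(1, ϵ/180). Then 0 < |z − 6| < δ gives both |z − 6| < 1 and |z − 6| < ϵ/180, so |(-z^3 - 4z^2 - z + 3) + 363| < ϵ.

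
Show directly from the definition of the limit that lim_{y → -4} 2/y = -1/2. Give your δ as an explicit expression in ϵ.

Let ϵ > 0. We seek δ > 0 such that 0 < |y + 4| < δ implies |2/y + 1/2| < ϵ.
|2/y + 1/2| = 2·|-4 − y|/(4·|y|) = 2|y + 4|/(4|y|).
Restrict δ ≤ 2. Then |y + 4| < 2 gives |y| > 2, so 4|y| > 8.
Then |2/y + 1/2| < 2|y + 4|/8, which is < ϵ when |y + 4| < 4ϵ.
Take δ = min(2, 4ϵ). Then 0 < |y + 4| < δ gives both |y + 4| < 2 and |y + 4| < 4ϵ, so |2/y + 1/2| < ϵ.

δ = min(2, 4ϵ)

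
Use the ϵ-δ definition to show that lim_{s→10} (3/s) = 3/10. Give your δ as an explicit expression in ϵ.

Let ϵ > 0 be given. We seek δ > 0 such that 0 < |s − 10| < δ implies |3/s − (3/10)| < ϵ.
|3/s − (3/10)| = 3·|10 − s|/(10·|s|) = 3|s − 10|/(10|s|).
Require δ ≤ 5 so that |s| > 10 − 5 = 5, hence 10|s| > 50.
Then |3/s − (3/10)| < 3|s − 10|/50, which is < ϵ when |s − 10| < (50/3)ϵ.
Take δ = min(5, (50/3)ϵ). Then 0 < |s − 10| < δ gives both |s − 10| < 5 and |s − 10| < (50/3)ϵ, so |3/s − (3/10)| < ϵ.

δ = min(5, (50/3)ϵ)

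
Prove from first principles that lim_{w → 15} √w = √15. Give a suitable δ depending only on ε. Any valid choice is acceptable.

δ = min(15, √15·ε)

Fix ε > 0. We want δ > 0 such that 0 < |w − 15| < δ implies |√w − √15| < ε.
Multiplying by the conjugate, |√w − √15| = |w − 15|/(√w + √15).
Restrict δ ≤ 15 so that |w − 15| < 15 forces w > 0, and then √w + √15 > √15.
Hence |√w − √15| < |w − 15|/√15, which is < ε once |w − 15| < √15·ε.
Take δ = min(15, √15·ε). If 0 < |w − 15| < δ then w > 0 and |√w − √15| < |w − 15|/√15 < ε.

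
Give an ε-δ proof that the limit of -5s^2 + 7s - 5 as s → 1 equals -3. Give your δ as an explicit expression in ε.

Suppose ε > 0. We want δ > 0 such that 0 < |s − 1| < δ implies |(-5s^2 + 7s - 5) + 3| < ε.
(-5s^2 + 7s - 5) + 3 = -5s^2 + 7s - 2 = (s − 1)(-5s + 2).
So |(-5s^2 + 7s - 5) + 3| = |s − 1|·|-5s + 2|.
Require δ ≤ 1. Then |s − 1| < 1 gives |s| < 2, and by the triangle inequality |-5s + 2| ≤ 5·2 + 2 = 12.
Hence |(-5s^2 + 7s - 5) + 3| ≤ 12|s − 1| < ε provided |s − 1| < ε/12.
Take δ = min(1, ε/12). Then 0 < |s − 1| < δ gives both |s − 1| < 1 and |s − 1| < ε/12, so |(-5s^2 + 7s - 5) + 3| < ε.

δ = min(1, ε/12)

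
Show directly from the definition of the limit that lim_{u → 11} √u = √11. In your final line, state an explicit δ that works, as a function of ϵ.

δ = min(11, √11·ϵ)

Suppose ϵ > 0. We want δ > 0 such that 0 < |u − 11| < δ implies |√u − √11| < ϵ.
Multiplying by the conjugate, |√u − √11| = |u − 11|/(√u + √11).
Restrict δ ≤ 11 so that |u − 11| < 11 forces u > 0, and then √u + √11 > √11.
Hence |√u − √11| < |u − 11|/√11, which is < ϵ once |u − 11| < √11·ϵ.
Take δ = min(11, √11·ϵ). If 0 < |u − 11| < δ then u > 0 and |√u − √11| < |u − 11|/√11 < ϵ.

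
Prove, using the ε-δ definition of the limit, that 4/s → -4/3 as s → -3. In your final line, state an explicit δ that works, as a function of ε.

Let ε > 0 be given. We seek δ > 0 such that 0 < |s + 3| < δ implies |4/s + 4/3| < ε.
|4/s + 4/3| = 4·|-3 − s|/(3·|s|) = 4|s + 3|/(3|s|).
Restrict δ ≤ 3/2. Then |s + 3| < 3/2 gives |s| > 3/2, so 3|s| > 9/2.
Then |4/s + 4/3| < 4|s + 3|/(9/2), which is < ε when |s + 3| < (9/8)ε.
Take δ = min(3/2, (9/8)ε). Then 0 < |s + 3| < δ gives both |s + 3| < 3/2 and |s + 3| < (9/8)ε, so |4/s + 4/3| < ε.

δ = min(3/2, (9/8)ε)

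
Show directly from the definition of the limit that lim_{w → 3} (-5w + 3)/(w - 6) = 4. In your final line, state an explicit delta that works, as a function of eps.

delta = min(3/2, (1/6)eps)

Let eps > 0. We want delta > 0 with 0 < |w − 3| < delta ⇒ |(-5w + 3)/(w - 6) − 4| < eps.
Combining over a common denominator, (-5w + 3)/(w - 6) − 4 = [(-5w + 3)·(-3) − (-12)·(w - 6)] / [(-3)·(w - 6)] = 27(w − 3) / ((-3)(w - 6)).
So |(-5w + 3)/(w - 6) − 4| = 27|w − 3| / (3·|w − 6|).
Restrict delta ≤ 3/2. Then |w − 3| < 3/2 gives |w − 6| = |(w − 3) + (-3)| ≥ 3 − 3/2 = 3/2.
Hence |(-5w + 3)/(w - 6) − 4| < 27|w − 3|/(3·(3/2)) = 6|w − 3|, which is < eps once |w − 3| < (1/6)eps.
Take delta = min(3/2, (1/6)eps). Then 0 < |w − 3| < delta forces both bounds, so |(-5w + 3)/(w - 6) − 4| < eps.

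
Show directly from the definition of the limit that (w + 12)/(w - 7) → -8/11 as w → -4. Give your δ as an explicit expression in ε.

Let ε > 0 be given. We want δ > 0 with 0 < |w + 4| < δ ⇒ |(w + 12)/(w - 7) + 8/11| < ε.
Combining over a common denominator, (w + 12)/(w - 7) + 8/11 = [(w + 12)·(-11) − 8·(w - 7)] / [(-11)·(w - 7)] = -19(w + 4) / ((-11)(w - 7)).
So |(w + 12)/(w - 7) + 8/11| = 19|w + 4| / (11·|w − 7|).
Restrict δ ≤ 11/2. Then |w + 4| < 11/2 gives |w − 7| = |(w + 4) + (-11)| ≥ 11 − 11/2 = 11/2.
Hence |(w + 12)/(w - 7) + 8/11| < 19|w + 4|/(11·(11/2)) = (38/121)|w + 4|, which is < ε once |w + 4| < (121/38)ε.
Take δ = min(11/2, (121/38)ε). Then 0 < |w + 4| < δ forces both bounds, so |(w + 12)/(w - 7) + 8/11| < ε.

δ = min(11/2, (121/38)ε)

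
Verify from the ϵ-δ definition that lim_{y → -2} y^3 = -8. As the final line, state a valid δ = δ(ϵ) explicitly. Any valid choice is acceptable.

Suppose ϵ > 0. We seek δ > 0 with 0 < |y + 2| < δ ⇒ |y^3 + 8| < ϵ.
Factor: y^3 + 8 = (y + 2)(y^2 - 2y + 4), so |y^3 + 8| = |y + 2|·|y^2 - 2y + 4|.
Restrict δ ≤ 2. Then |y + 2| < 2 gives |y| < 4, so by the triangle inequality |y^2 - 2y + 4| ≤ 4^2 + 2·4 + 4 = 28.
Hence |y^3 + 8| ≤ 28|y + 2|, which is < ϵ once |y + 2| < ϵ/28.
Take δ = min(2, ϵ/28). If 0 < |y + 2| < δ then both bounds hold and |y^3 + 8| ≤ 28|y + 2| < 28·(ϵ/28) = ϵ.

δ = min(2, ϵ/28)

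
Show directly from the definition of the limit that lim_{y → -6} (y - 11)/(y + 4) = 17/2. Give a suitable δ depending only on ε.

δ = min(1, (2/15)ε)

Let ε > 0 be given. We want δ > 0 with 0 < |y + 6| < δ ⇒ |(y - 11)/(y + 4) − (17/2)| < ε.
Combining over a common denominator, (y - 11)/(y + 4) − (17/2) = [(y - 11)·(-2) − (-17)·(y + 4)] / [(-2)·(y + 4)] = 15(y + 6) / ((-2)(y + 4)).
So |(y - 11)/(y + 4) − (17/2)| = 15|y + 6| / (2·|y + 4|).
Restrict δ ≤ 1. Then |y + 6| < 1 gives |y + 4| = |(y + 6) + (-2)| ≥ 2 − 1 = 1.
Hence |(y - 11)/(y + 4) − (17/2)| < 15|y + 6|/(2·1) = (15/2)|y + 6|, which is < ε once |y + 6| < (2/15)ε.
Take δ = min(1, (2/15)ε). Then 0 < |y + 6| < δ forces both bounds, so |(y - 11)/(y + 4) − (17/2)| < ε.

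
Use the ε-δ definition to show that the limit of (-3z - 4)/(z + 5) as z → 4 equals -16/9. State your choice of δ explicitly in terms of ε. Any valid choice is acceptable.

δ = min(9/2, (81/22)ε)

Fix ε > 0. We want δ > 0 with 0 < |z − 4| < δ ⇒ |(-3z - 4)/(z + 5) + 16/9| < ε.
Combining over a common denominator, (-3z - 4)/(z + 5) + 16/9 = [(-3z - 4)·9 − (-16)·(z + 5)] / [9·(z + 5)] = -11(z − 4) / (9(z + 5)).
So |(-3z - 4)/(z + 5) + 16/9| = 11|z − 4| / (9·|z + 5|).
Restrict δ ≤ 9/2. Then |z − 4| < 9/2 gives |z + 5| = |(z − 4) + 9| ≥ 9 − 9/2 = 9/2.
Hence |(-3z - 4)/(z + 5) + 16/9| < 11|z − 4|/(9·(9/2)) = (22/81)|z − 4|, which is < ε once |z − 4| < (81/22)ε.
Take δ = min(9/2, (81/22)ε). Then 0 < |z − 4| < δ forces both bounds, so |(-3z - 4)/(z + 5) + 16/9| < ε.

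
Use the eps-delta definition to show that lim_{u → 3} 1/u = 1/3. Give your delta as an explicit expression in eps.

delta = min(3/2, (9/2)eps)

Let eps > 0 be given. We seek delta > 0 such that 0 < |u − 3| < delta implies |1/u − (1/3)| < eps.
|1/u − (1/3)| = |3 − u|/(3·|u|) = |u − 3|/(3|u|).
Restrict delta ≤ 3/2. Then |u − 3| < 3/2 gives |u| > 3/2, so 3|u| > 9/2.
Then |1/u − (1/3)| < |u − 3|/(9/2), which is < eps when |u − 3| < (9/2)eps.
Take delta = min(3/2, (9/2)eps). Then 0 < |u − 3| < delta gives both |u − 3| < 3/2 and |u − 3| < (9/2)eps, so |1/u − (1/3)| < eps.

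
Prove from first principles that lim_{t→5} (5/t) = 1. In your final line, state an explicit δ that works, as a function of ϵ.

δ = min(5/2, (5/2)ϵ)

Let ϵ > 0 be given. We seek δ > 0 such that 0 < |t − 5| < δ implies |5/t − 1| < ϵ.
|5/t − 1| = 5·|5 − t|/(5·|t|) = 5|t − 5|/(5|t|).
Require δ ≤ 5/2 so that |t| > 5 − 5/2 = 5/2, hence 5|t| > 25/2.
Then |5/t − 1| < 5|t − 5|/(25/2), which is < ϵ when |t − 5| < (5/2)ϵ.
Take δ = min(5/2, (5/2)ϵ). Then 0 < |t − 5| < δ gives both |t − 5| < 5/2 and |t − 5| < (5/2)ϵ, so |5/t − 1| < ϵ.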